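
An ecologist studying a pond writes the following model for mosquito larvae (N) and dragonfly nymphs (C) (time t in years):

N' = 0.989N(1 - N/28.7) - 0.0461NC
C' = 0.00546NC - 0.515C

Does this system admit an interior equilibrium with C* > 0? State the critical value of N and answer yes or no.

Threshold N = 94.3; K < 94.3, so no, the predator goes extinct.

The predator equation gives dC/dt > 0 only when N > 0.515/0.00546 = 94.3.
Without the predator, N → K = 28.7. Since 28.7 < 94.3, the predator cannot invade.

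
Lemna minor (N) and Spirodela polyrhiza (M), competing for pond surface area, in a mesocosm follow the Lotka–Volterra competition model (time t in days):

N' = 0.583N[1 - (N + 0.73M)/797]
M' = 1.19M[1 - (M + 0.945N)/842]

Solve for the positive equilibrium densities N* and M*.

Setting both brackets to zero gives the nullclines N + 0.73M = 797 and 0.945N + M = 842.
Substituting M = 842 - 0.945N into the first: N(1 - 0.73·0.945) = 797 - 0.73·842.
So N* = 182/0.31 = 588, and then M* = 842 - 0.945·588 = 286.

N* ≈ 588, M* ≈ 286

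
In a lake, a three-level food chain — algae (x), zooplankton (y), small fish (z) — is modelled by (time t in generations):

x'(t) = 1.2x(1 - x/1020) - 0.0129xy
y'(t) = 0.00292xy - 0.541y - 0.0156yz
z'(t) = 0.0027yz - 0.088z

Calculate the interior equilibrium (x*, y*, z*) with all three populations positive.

From dz/dt = 0: 0.0027y* = 0.088, so y* = 32.6.
From dx/dt = 0: 1.2(1 - x*/1020) = 0.0129·32.6, giving x* = 1020·(1 - 0.35) = 663.
From dy/dt = 0: 0.00292·663 - 0.541 = 0.0156z*, so z* = 1.39/0.0156 = 89.3.

x* ≈ 663, y* ≈ 32.6, z* ≈ 89.3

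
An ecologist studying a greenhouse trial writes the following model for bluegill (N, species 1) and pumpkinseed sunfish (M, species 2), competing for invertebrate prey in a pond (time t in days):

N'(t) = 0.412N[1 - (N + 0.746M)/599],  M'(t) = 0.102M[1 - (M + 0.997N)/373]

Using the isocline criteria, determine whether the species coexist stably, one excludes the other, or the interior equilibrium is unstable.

Compare the nullcline intercepts: K1/α12 = 599/0.746 = 803 > K2 = 373; K2/α21 = 373/0.997 = 374 < K1 = 599.
Since the inequalities point opposite ways, species 1 can invade but species 2 cannot.

species 1 excludes species 2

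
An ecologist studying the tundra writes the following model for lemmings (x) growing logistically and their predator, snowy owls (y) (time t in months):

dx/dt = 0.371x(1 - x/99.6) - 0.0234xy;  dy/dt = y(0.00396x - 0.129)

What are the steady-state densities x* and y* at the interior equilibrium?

From dy/dt = 0 with y > 0: 0.00396x* = 0.129, so x* = 32.6.
Substitute into dx/dt = 0: 0.371(1 - 32.6/99.6) = 0.0234y*.
The bracket is 0.673, giving y* = 0.25/0.0234 = 10.7.

x* ≈ 32.6, y* ≈ 10.7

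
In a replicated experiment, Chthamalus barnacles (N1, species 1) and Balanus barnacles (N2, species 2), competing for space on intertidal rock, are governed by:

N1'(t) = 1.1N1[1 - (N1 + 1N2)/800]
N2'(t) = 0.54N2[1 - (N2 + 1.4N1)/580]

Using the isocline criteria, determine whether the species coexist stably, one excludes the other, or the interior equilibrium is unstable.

Compare the nullcline intercepts: K1/α12 = 800/1 = 800 > K2 = 580; K2/α21 = 580/1.4 = 414 < K1 = 800.
Since the inequalities point opposite ways, species 1 can invade but species 2 cannot.

species 1 excludes species 2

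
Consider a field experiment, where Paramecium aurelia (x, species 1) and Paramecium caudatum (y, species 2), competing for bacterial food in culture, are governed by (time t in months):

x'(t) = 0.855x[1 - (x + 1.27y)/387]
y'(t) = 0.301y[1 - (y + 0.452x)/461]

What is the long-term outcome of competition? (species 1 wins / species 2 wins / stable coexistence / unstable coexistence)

Compare the nullcline intercepts: K1/α12 = 387/1.27 = 305 < K2 = 461; K2/α21 = 461/0.452 = 1020 > K1 = 387.
Since the inequalities point opposite ways, species 2 can invade but species 1 cannot.

species 2 excludes species 1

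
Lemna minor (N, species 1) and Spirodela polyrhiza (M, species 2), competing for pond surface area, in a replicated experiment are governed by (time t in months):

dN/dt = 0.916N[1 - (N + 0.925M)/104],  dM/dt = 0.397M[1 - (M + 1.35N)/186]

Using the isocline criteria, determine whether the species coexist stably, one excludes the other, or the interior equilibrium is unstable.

species 2 excludes species 1

Compare the nullcline intercepts: K1/α12 = 104/0.925 = 112 < K2 = 186; K2/α21 = 186/1.35 = 138 > K1 = 104.
Since the inequalities point opposite ways, species 2 can invade but species 1 cannot.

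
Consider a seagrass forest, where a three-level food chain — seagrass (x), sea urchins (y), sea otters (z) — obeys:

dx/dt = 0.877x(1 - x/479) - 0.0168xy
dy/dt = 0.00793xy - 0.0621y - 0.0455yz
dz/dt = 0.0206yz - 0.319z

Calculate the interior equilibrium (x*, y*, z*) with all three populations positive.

x* ≈ 337, y* ≈ 15.5, z* ≈ 57.4

From dz/dt = 0: 0.0206y* = 0.319, so y* = 15.5.
From dx/dt = 0: 0.877(1 - x*/479) = 0.0168·15.5, giving x* = 479·(1 - 0.297) = 337.
From dy/dt = 0: 0.00793·337 - 0.0621 = 0.0455z*, so z* = 2.61/0.0455 = 57.4.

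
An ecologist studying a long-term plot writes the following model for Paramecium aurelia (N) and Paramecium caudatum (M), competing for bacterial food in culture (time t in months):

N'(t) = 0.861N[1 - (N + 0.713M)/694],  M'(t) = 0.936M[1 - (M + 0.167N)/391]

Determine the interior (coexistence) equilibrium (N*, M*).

N* ≈ 471, M* ≈ 312

Setting both brackets to zero gives the nullclines N + 0.713M = 694 and 0.167N + M = 391.
Substituting M = 391 - 0.167N into the first: N(1 - 0.713·0.167) = 694 - 0.713·391.
So N* = 415/0.881 = 471, and then M* = 391 - 0.167·471 = 312.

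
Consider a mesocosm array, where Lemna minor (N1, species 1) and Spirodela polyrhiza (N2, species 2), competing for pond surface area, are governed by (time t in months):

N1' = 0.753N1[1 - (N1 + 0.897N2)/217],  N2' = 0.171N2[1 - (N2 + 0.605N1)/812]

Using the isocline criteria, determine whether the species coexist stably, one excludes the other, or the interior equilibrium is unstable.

Compare the nullcline intercepts: K1/α12 = 217/0.897 = 242 < K2 = 812; K2/α21 = 812/0.605 = 1340 > K1 = 217.
Since the inequalities point opposite ways, species 2 can invade but species 1 cannot.

species 2 excludes species 1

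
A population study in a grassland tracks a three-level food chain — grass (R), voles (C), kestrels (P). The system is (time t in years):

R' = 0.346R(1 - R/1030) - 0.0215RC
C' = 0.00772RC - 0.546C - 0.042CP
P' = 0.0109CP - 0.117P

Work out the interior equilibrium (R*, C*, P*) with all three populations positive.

From dP/dt = 0: 0.0109C* = 0.117, so C* = 10.7.
From dR/dt = 0: 0.346(1 - R*/1030) = 0.0215·10.7, giving R* = 1030·(1 - 0.667) = 343.
From dC/dt = 0: 0.00772·343 - 0.546 = 0.042P*, so P* = 2.1/0.042 = 50.

R* ≈ 343, C* ≈ 10.7, P* ≈ 50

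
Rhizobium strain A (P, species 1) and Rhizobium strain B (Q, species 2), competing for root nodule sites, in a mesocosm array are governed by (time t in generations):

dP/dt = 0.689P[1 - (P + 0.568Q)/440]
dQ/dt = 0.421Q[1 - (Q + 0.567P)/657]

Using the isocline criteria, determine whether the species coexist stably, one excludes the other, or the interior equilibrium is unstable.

stable coexistence

Compare the nullcline intercepts: K1/α12 = 440/0.568 = 775 > K2 = 657; K2/α21 = 657/0.567 = 1160 > K1 = 440.
Since both inequalities hold, each species can invade when rare, so the interior equilibrium is stable.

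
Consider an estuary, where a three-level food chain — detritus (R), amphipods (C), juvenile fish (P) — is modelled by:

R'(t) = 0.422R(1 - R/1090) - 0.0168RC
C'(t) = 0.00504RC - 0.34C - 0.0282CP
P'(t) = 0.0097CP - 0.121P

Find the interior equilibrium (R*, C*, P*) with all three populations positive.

R* ≈ 549, C* ≈ 12.5, P* ≈ 86

From dP/dt = 0: 0.0097C* = 0.121, so C* = 12.5.
From dR/dt = 0: 0.422(1 - R*/1090) = 0.0168·12.5, giving R* = 1090·(1 - 0.497) = 549.
From dC/dt = 0: 0.00504·549 - 0.34 = 0.0282P*, so P* = 2.43/0.0282 = 86.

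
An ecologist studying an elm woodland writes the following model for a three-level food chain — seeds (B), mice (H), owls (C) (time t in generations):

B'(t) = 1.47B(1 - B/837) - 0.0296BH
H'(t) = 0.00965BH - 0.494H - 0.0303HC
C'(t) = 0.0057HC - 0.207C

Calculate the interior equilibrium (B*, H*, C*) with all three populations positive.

From dC/dt = 0: 0.0057H* = 0.207, so H* = 36.3.
From dB/dt = 0: 1.47(1 - B*/837) = 0.0296·36.3, giving B* = 837·(1 - 0.731) = 225.
From dH/dt = 0: 0.00965·225 - 0.494 = 0.0303C*, so C* = 1.68/0.0303 = 55.3.

B* ≈ 225, H* ≈ 36.3, C* ≈ 55.3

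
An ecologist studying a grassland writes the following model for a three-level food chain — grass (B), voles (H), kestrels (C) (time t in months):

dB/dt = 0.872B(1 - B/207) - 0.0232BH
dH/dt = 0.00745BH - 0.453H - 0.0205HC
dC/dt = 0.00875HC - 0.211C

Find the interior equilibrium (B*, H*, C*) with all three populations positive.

From dC/dt = 0: 0.00875H* = 0.211, so H* = 24.1.
From dB/dt = 0: 0.872(1 - B*/207) = 0.0232·24.1, giving B* = 207·(1 - 0.642) = 74.2.
From dH/dt = 0: 0.00745·74.2 - 0.453 = 0.0205C*, so C* = 0.0997/0.0205 = 4.87.

B* ≈ 74.2, H* ≈ 24.1, C* ≈ 4.87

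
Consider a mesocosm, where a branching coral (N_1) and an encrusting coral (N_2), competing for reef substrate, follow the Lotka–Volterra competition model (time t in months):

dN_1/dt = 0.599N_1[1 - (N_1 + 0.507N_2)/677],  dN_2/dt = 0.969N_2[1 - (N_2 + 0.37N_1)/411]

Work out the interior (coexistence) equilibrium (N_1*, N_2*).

N_1* ≈ 577, N_2* ≈ 198

Setting both brackets to zero gives the nullclines N_1 + 0.507N_2 = 677 and 0.37N_1 + N_2 = 411.
Substituting N_2 = 411 - 0.37N_1 into the first: N_1(1 - 0.507·0.37) = 677 - 0.507·411.
So N_1* = 469/0.812 = 577, and then N_2* = 411 - 0.37·577 = 198.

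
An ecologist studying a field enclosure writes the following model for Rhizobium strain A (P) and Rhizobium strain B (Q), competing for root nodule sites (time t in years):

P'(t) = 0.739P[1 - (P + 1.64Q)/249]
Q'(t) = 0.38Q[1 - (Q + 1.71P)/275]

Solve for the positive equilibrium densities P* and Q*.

P* ≈ 112, Q* ≈ 83.6

Setting both brackets to zero gives the nullclines P + 1.64Q = 249 and 1.71P + Q = 275.
Substituting Q = 275 - 1.71P into the first: P(1 - 1.64·1.71) = 249 - 1.64·275.
So P* = -202/-1.8 = 112, and then Q* = 275 - 1.71·112 = 83.6.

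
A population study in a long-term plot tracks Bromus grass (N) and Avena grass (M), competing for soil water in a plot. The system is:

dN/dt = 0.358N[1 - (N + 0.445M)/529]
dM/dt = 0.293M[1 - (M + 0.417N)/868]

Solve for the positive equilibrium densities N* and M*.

N* ≈ 175, M* ≈ 795

Setting both brackets to zero gives the nullclines N + 0.445M = 529 and 0.417N + M = 868.
Substituting M = 868 - 0.417N into the first: N(1 - 0.445·0.417) = 529 - 0.445·868.
So N* = 143/0.814 = 175, and then M* = 868 - 0.417·175 = 795.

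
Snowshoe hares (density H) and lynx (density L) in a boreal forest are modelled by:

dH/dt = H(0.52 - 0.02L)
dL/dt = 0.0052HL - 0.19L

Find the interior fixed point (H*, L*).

H* ≈ 36.5, L* ≈ 26

Set dL/dt = 0 with L > 0: 0.0052H - 0.19 = 0, so H* = 0.19/0.0052 = 36.5.
Set dH/dt = 0 with H > 0: 0.52 - 0.02L = 0, so L* = 0.52/0.02 = 26.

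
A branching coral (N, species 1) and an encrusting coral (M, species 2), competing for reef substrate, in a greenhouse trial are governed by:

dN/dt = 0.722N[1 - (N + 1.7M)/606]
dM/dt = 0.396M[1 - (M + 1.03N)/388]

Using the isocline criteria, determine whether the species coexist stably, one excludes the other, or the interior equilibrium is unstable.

unstable coexistence (outcome depends on initial conditions)

Compare the nullcline intercepts: K1/α12 = 606/1.7 = 356 < K2 = 388; K2/α21 = 388/1.03 = 377 < K1 = 606.
Since both are reversed, neither can invade when rare; the interior point is a saddle.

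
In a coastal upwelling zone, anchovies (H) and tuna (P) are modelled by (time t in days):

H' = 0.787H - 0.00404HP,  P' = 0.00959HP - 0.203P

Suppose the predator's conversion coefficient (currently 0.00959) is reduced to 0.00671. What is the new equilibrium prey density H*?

At the interior fixed point, setting dP/dt = 0 with P > 0 fixes H* = (predator death rate)/(HP coefficient) — independent of the other coefficients.
With the change, H* = 0.203/0.00671 = 30.3; it rises from 21.2.

H* ≈ 30.3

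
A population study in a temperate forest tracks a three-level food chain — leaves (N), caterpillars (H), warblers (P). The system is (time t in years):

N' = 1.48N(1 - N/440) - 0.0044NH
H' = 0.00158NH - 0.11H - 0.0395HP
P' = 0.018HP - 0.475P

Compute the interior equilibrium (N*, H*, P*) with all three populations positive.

From dP/dt = 0: 0.018H* = 0.475, so H* = 26.4.
From dN/dt = 0: 1.48(1 - N*/440) = 0.0044·26.4, giving N* = 440·(1 - 0.0785) = 405.
From dH/dt = 0: 0.00158·405 - 0.11 = 0.0395P*, so P* = 0.531/0.0395 = 13.4.

N* ≈ 405, H* ≈ 26.4, P* ≈ 13.4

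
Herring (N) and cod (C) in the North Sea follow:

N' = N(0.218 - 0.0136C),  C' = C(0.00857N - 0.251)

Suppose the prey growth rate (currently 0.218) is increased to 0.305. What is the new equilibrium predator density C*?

At the interior fixed point, setting dN/dt = 0 with N > 0 fixes C* = (prey growth rate)/(NC coefficient) — independent of the other coefficients.
With the change, C* = 0.305/0.0136 = 22.4; it rises from 16.

C* ≈ 22.4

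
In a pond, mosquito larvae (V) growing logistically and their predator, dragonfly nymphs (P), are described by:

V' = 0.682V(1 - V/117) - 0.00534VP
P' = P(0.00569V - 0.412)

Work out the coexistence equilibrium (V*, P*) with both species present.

V* ≈ 72.4, P* ≈ 48.7

From dP/dt = 0 with P > 0: 0.00569V* = 0.412, so V* = 72.4.
Substitute into dV/dt = 0: 0.682(1 - 72.4/117) = 0.00534P*.
The bracket is 0.381, giving P* = 0.26/0.00534 = 48.7.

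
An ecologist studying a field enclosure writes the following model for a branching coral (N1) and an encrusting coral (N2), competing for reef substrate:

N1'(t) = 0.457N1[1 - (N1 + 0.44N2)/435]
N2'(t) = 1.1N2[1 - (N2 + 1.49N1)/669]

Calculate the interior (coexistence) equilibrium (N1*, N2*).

Setting both brackets to zero gives the nullclines N1 + 0.44N2 = 435 and 1.49N1 + N2 = 669.
Substituting N2 = 669 - 1.49N1 into the first: N1(1 - 0.44·1.49) = 435 - 0.44·669.
So N1* = 141/0.344 = 408, and then N2* = 669 - 1.49·408 = 60.5.

N1* ≈ 408, N2* ≈ 60.5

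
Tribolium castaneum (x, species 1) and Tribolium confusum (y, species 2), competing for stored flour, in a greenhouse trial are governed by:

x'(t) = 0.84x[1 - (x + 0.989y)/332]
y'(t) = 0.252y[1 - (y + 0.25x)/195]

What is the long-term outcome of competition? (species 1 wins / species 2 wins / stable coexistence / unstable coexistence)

Compare the nullcline intercepts: K1/α12 = 332/0.989 = 336 > K2 = 195; K2/α21 = 195/0.25 = 780 > K1 = 332.
Since both inequalities hold, each species can invade when rare, so the interior equilibrium is stable.

stable coexistence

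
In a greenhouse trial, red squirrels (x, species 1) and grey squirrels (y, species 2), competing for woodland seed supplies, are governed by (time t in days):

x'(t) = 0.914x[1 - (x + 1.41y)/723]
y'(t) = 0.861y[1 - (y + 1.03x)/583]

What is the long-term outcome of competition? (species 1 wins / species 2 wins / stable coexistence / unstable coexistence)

unstable coexistence (outcome depends on initial conditions)

Compare the nullcline intercepts: K1/α12 = 723/1.41 = 513 < K2 = 583; K2/α21 = 583/1.03 = 566 < K1 = 723.
Since both are reversed, neither can invade when rare; the interior point is a saddle.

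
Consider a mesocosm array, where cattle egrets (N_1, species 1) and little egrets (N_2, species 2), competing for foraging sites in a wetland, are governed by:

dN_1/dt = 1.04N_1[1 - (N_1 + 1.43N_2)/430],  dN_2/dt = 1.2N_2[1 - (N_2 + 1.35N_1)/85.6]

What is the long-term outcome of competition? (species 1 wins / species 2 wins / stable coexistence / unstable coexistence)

Compare the nullcline intercepts: K1/α12 = 430/1.43 = 301 > K2 = 85.6; K2/α21 = 85.6/1.35 = 63.4 < K1 = 430.
Since the inequalities point opposite ways, species 1 can invade but species 2 cannot.

species 1 excludes species 2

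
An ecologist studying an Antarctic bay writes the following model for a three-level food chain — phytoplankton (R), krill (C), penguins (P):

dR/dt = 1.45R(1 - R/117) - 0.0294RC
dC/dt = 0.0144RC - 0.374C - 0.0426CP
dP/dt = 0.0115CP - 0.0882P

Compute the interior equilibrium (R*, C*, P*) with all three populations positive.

From dP/dt = 0: 0.0115C* = 0.0882, so C* = 7.67.
From dR/dt = 0: 1.45(1 - R*/117) = 0.0294·7.67, giving R* = 117·(1 - 0.156) = 98.8.
From dC/dt = 0: 0.0144·98.8 - 0.374 = 0.0426P*, so P* = 1.05/0.0426 = 24.6.

R* ≈ 98.8, C* ≈ 7.67, P* ≈ 24.6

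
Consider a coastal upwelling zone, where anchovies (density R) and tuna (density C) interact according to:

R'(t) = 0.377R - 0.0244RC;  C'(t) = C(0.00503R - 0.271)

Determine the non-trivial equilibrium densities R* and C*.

R* ≈ 53.9, C* ≈ 15.5

Set dC/dt = 0 with C > 0: 0.00503R - 0.271 = 0, so R* = 0.271/0.00503 = 53.9.
Set dR/dt = 0 with R > 0: 0.377 - 0.0244C = 0, so C* = 0.377/0.0244 = 15.5.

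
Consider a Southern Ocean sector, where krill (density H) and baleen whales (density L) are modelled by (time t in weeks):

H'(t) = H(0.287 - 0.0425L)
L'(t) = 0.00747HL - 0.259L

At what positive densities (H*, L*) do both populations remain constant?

H* ≈ 34.7, L* ≈ 6.75

Set dL/dt = 0 with L > 0: 0.00747H - 0.259 = 0, so H* = 0.259/0.00747 = 34.7.
Set dH/dt = 0 with H > 0: 0.287 - 0.0425L = 0, so L* = 0.287/0.0425 = 6.75.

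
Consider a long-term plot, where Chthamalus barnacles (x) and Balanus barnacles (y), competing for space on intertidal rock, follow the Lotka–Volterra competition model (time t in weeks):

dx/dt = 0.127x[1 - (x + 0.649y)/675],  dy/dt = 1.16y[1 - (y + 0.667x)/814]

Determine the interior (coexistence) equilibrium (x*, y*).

Setting both brackets to zero gives the nullclines x + 0.649y = 675 and 0.667x + y = 814.
Substituting y = 814 - 0.667x into the first: x(1 - 0.649·0.667) = 675 - 0.649·814.
So x* = 147/0.567 = 259, and then y* = 814 - 0.667·259 = 641.

x* ≈ 259, y* ≈ 641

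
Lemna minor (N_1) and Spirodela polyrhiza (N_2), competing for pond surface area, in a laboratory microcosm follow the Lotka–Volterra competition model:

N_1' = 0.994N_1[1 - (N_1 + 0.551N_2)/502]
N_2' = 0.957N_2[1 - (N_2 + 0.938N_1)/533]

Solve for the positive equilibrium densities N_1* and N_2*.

Setting both brackets to zero gives the nullclines N_1 + 0.551N_2 = 502 and 0.938N_1 + N_2 = 533.
Substituting N_2 = 533 - 0.938N_1 into the first: N_1(1 - 0.551·0.938) = 502 - 0.551·533.
So N_1* = 208/0.483 = 431, and then N_2* = 533 - 0.938·431 = 129.

N_1* ≈ 431, N_2* ≈ 129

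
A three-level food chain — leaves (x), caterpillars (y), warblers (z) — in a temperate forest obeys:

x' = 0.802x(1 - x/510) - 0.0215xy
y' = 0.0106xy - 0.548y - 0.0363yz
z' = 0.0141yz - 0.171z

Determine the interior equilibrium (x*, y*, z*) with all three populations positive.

From dz/dt = 0: 0.0141y* = 0.171, so y* = 12.1.
From dx/dt = 0: 0.802(1 - x*/510) = 0.0215·12.1, giving x* = 510·(1 - 0.325) = 344.
From dy/dt = 0: 0.0106·344 - 0.548 = 0.0363z*, so z* = 3.1/0.0363 = 85.4.

x* ≈ 344, y* ≈ 12.1, z* ≈ 85.4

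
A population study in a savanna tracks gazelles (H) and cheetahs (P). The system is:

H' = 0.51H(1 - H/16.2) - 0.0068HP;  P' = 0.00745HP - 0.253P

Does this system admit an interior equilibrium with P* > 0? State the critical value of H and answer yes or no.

Threshold H = 34; K < 34, so no, the predator goes extinct.

The predator equation gives dP/dt > 0 only when H > 0.253/0.00745 = 34.
Without the predator, H → K = 16.2. Since 16.2 < 34, the predator cannot invade.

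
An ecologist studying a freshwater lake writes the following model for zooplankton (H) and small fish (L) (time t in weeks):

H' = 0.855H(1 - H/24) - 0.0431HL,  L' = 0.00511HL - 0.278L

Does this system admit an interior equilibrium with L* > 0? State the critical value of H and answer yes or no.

The predator equation gives dL/dt > 0 only when H > 0.278/0.00511 = 54.4.
Without the predator, H → K = 24. Since 24 < 54.4, the predator cannot invade.

Threshold H = 54.4; K < 54.4, so no, the predator goes extinct.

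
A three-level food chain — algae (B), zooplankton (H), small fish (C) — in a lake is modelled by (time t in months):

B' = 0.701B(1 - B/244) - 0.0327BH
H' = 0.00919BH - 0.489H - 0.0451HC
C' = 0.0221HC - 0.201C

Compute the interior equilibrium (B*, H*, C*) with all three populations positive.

From dC/dt = 0: 0.0221H* = 0.201, so H* = 9.1.
From dB/dt = 0: 0.701(1 - B*/244) = 0.0327·9.1, giving B* = 244·(1 - 0.424) = 140.
From dH/dt = 0: 0.00919·140 - 0.489 = 0.0451C*, so C* = 0.802/0.0451 = 17.8.

B* ≈ 140, H* ≈ 9.1, C* ≈ 17.8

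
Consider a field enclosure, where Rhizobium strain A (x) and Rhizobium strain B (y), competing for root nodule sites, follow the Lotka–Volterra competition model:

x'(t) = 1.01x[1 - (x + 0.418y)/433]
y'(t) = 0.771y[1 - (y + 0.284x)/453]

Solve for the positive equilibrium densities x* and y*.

Setting both brackets to zero gives the nullclines x + 0.418y = 433 and 0.284x + y = 453.
Substituting y = 453 - 0.284x into the first: x(1 - 0.418·0.284) = 433 - 0.418·453.
So x* = 244/0.881 = 276, and then y* = 453 - 0.284·276 = 374.

x* ≈ 276, y* ≈ 374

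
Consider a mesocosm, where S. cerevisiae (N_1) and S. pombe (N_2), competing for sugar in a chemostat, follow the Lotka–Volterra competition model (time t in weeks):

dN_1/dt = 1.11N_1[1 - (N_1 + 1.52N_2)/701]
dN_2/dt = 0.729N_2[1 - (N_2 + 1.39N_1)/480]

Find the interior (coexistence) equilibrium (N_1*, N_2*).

Setting both brackets to zero gives the nullclines N_1 + 1.52N_2 = 701 and 1.39N_1 + N_2 = 480.
Substituting N_2 = 480 - 1.39N_1 into the first: N_1(1 - 1.52·1.39) = 701 - 1.52·480.
So N_1* = -28.6/-1.11 = 25.7, and then N_2* = 480 - 1.39·25.7 = 444.

N_1* ≈ 25.7, N_2* ≈ 444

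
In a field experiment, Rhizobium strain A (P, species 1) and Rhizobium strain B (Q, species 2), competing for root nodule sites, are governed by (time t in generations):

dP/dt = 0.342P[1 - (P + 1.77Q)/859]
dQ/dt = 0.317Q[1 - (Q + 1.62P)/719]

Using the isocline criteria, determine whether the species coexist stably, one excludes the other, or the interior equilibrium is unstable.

unstable coexistence (outcome depends on initial conditions)

Compare the nullcline intercepts: K1/α12 = 859/1.77 = 485 < K2 = 719; K2/α21 = 719/1.62 = 444 < K1 = 859.
Since both are reversed, neither can invade when rare; the interior point is a saddle.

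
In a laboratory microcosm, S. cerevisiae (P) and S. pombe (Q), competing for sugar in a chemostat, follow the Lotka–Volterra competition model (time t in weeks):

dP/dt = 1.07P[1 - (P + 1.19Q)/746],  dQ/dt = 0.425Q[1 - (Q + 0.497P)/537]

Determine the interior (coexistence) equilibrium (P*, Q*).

Setting both brackets to zero gives the nullclines P + 1.19Q = 746 and 0.497P + Q = 537.
Substituting Q = 537 - 0.497P into the first: P(1 - 1.19·0.497) = 746 - 1.19·537.
So P* = 107/0.409 = 262, and then Q* = 537 - 0.497·262 = 407.

P* ≈ 262, Q* ≈ 407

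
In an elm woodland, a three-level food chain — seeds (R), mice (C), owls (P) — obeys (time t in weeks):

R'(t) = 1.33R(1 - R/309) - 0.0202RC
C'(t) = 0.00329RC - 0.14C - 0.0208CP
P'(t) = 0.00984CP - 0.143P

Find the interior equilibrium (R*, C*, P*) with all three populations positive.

R* ≈ 241, C* ≈ 14.5, P* ≈ 31.4

From dP/dt = 0: 0.00984C* = 0.143, so C* = 14.5.
From dR/dt = 0: 1.33(1 - R*/309) = 0.0202·14.5, giving R* = 309·(1 - 0.221) = 241.
From dC/dt = 0: 0.00329·241 - 0.14 = 0.0208P*, so P* = 0.652/0.0208 = 31.4.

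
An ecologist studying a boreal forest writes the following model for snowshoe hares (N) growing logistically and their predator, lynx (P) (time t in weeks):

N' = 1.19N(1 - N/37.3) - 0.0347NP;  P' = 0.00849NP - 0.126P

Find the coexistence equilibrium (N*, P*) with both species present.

From dP/dt = 0 with P > 0: 0.00849N* = 0.126, so N* = 14.8.
Substitute into dN/dt = 0: 1.19(1 - 14.8/37.3) = 0.0347P*.
The bracket is 0.602, giving P* = 0.717/0.0347 = 20.6.

N* ≈ 14.8, P* ≈ 20.6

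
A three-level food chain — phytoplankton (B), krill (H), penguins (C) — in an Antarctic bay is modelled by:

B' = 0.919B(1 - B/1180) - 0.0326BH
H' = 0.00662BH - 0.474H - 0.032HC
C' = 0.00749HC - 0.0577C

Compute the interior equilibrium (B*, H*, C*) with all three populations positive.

B* ≈ 858, H* ≈ 7.7, C* ≈ 163

From dC/dt = 0: 0.00749H* = 0.0577, so H* = 7.7.
From dB/dt = 0: 0.919(1 - B*/1180) = 0.0326·7.7, giving B* = 1180·(1 - 0.273) = 858.
From dH/dt = 0: 0.00662·858 - 0.474 = 0.032C*, so C* = 5.2/0.032 = 163.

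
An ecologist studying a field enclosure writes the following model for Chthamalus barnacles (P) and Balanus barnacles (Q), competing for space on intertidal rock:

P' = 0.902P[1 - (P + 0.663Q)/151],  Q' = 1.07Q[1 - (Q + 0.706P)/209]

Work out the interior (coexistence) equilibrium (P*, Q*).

P* ≈ 23.4, Q* ≈ 192

Setting both brackets to zero gives the nullclines P + 0.663Q = 151 and 0.706P + Q = 209.
Substituting Q = 209 - 0.706P into the first: P(1 - 0.663·0.706) = 151 - 0.663·209.
So P* = 12.4/0.532 = 23.4, and then Q* = 209 - 0.706·23.4 = 192.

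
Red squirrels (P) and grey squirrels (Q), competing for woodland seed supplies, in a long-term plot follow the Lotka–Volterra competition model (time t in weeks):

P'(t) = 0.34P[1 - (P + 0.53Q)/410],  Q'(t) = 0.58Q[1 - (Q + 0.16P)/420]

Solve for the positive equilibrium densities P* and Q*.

P* ≈ 205, Q* ≈ 387

Setting both brackets to zero gives the nullclines P + 0.53Q = 410 and 0.16P + Q = 420.
Substituting Q = 420 - 0.16P into the first: P(1 - 0.53·0.16) = 410 - 0.53·420.
So P* = 187/0.915 = 205, and then Q* = 420 - 0.16·205 = 387.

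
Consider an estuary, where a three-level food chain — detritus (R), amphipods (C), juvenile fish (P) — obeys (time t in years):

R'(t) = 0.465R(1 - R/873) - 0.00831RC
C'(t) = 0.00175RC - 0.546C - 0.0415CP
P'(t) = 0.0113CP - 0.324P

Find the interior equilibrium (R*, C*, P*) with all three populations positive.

R* ≈ 426, C* ≈ 28.7, P* ≈ 4.79

From dP/dt = 0: 0.0113C* = 0.324, so C* = 28.7.
From dR/dt = 0: 0.465(1 - R*/873) = 0.00831·28.7, giving R* = 873·(1 - 0.512) = 426.
From dC/dt = 0: 0.00175·426 - 0.546 = 0.0415P*, so P* = 0.199/0.0415 = 4.79.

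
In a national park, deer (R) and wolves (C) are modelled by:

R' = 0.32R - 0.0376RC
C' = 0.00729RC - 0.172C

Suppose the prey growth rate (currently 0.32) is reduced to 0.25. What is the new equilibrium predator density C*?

C* ≈ 6.65

At the interior fixed point, setting dR/dt = 0 with R > 0 fixes C* = (prey growth rate)/(RC coefficient) — independent of the other coefficients.
With the change, C* = 0.25/0.0376 = 6.65; it falls from 8.51.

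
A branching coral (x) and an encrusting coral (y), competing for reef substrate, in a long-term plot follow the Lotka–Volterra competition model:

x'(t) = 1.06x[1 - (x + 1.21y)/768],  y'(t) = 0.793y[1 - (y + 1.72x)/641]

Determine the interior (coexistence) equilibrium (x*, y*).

x* ≈ 7.04, y* ≈ 629

Setting both brackets to zero gives the nullclines x + 1.21y = 768 and 1.72x + y = 641.
Substituting y = 641 - 1.72x into the first: x(1 - 1.21·1.72) = 768 - 1.21·641.
So x* = -7.61/-1.08 = 7.04, and then y* = 641 - 1.72·7.04 = 629.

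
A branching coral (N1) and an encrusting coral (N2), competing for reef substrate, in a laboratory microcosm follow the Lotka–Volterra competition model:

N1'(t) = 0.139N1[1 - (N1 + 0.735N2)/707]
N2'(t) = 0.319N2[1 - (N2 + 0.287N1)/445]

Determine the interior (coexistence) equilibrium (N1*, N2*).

Setting both brackets to zero gives the nullclines N1 + 0.735N2 = 707 and 0.287N1 + N2 = 445.
Substituting N2 = 445 - 0.287N1 into the first: N1(1 - 0.735·0.287) = 707 - 0.735·445.
So N1* = 380/0.789 = 481, and then N2* = 445 - 0.287·481 = 307.

N1* ≈ 481, N2* ≈ 307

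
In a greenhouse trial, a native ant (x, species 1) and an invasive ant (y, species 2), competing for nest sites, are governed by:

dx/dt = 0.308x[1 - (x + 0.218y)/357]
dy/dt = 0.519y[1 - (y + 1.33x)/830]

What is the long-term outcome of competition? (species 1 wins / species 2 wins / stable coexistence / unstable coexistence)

Compare the nullcline intercepts: K1/α12 = 357/0.218 = 1640 > K2 = 830; K2/α21 = 830/1.33 = 624 > K1 = 357.
Since both inequalities hold, each species can invade when rare, so the interior equilibrium is stable.

stable coexistence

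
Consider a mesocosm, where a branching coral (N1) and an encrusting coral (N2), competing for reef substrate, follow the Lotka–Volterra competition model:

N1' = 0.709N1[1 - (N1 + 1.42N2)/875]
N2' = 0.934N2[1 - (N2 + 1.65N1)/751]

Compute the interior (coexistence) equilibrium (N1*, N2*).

N1* ≈ 143, N2* ≈ 516

Setting both brackets to zero gives the nullclines N1 + 1.42N2 = 875 and 1.65N1 + N2 = 751.
Substituting N2 = 751 - 1.65N1 into the first: N1(1 - 1.42·1.65) = 875 - 1.42·751.
So N1* = -191/-1.34 = 143, and then N2* = 751 - 1.65·143 = 516.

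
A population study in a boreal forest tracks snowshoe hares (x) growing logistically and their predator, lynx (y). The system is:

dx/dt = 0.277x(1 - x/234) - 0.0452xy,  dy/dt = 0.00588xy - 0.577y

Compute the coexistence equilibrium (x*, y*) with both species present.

From dy/dt = 0 with y > 0: 0.00588x* = 0.577, so x* = 98.1.
Substitute into dx/dt = 0: 0.277(1 - 98.1/234) = 0.0452y*.
The bracket is 0.581, giving y* = 0.161/0.0452 = 3.56.

x* ≈ 98.1, y* ≈ 3.56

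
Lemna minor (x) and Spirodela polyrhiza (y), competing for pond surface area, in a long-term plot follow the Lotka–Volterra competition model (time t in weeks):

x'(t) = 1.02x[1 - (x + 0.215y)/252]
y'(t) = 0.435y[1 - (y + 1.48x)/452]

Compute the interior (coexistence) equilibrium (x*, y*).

Setting both brackets to zero gives the nullclines x + 0.215y = 252 and 1.48x + y = 452.
Substituting y = 452 - 1.48x into the first: x(1 - 0.215·1.48) = 252 - 0.215·452.
So x* = 155/0.682 = 227, and then y* = 452 - 1.48·227 = 116.

x* ≈ 227, y* ≈ 116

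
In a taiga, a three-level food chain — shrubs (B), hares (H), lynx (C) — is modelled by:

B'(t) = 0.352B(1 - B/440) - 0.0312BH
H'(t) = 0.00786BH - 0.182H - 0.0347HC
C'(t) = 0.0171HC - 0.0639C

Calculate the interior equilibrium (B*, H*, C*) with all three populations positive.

B* ≈ 294, H* ≈ 3.74, C* ≈ 61.4

From dC/dt = 0: 0.0171H* = 0.0639, so H* = 3.74.
From dB/dt = 0: 0.352(1 - B*/440) = 0.0312·3.74, giving B* = 440·(1 - 0.331) = 294.
From dH/dt = 0: 0.00786·294 - 0.182 = 0.0347C*, so C* = 2.13/0.0347 = 61.4.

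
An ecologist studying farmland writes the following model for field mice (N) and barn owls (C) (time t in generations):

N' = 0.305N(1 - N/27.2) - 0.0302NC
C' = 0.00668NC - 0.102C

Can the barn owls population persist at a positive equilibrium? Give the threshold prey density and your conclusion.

Threshold N = 15.3; K > 15.3, so yes, the predator persists.

The predator equation gives dC/dt > 0 only when N > 0.102/0.00668 = 15.3.
Without the predator, N → K = 27.2. Since 27.2 > 15.3, the predator can invade and persist.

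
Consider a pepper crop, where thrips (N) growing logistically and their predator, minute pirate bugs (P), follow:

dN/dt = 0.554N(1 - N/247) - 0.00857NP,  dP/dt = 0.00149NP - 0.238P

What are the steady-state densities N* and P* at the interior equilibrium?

From dP/dt = 0 with P > 0: 0.00149N* = 0.238, so N* = 160.
Substitute into dN/dt = 0: 0.554(1 - 160/247) = 0.00857P*.
The bracket is 0.353, giving P* = 0.196/0.00857 = 22.8.

N* ≈ 160, P* ≈ 22.8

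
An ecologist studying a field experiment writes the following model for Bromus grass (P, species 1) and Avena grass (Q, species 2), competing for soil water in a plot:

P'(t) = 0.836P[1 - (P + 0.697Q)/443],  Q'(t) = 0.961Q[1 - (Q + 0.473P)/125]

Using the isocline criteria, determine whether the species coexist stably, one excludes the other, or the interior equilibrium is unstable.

Compare the nullcline intercepts: K1/α12 = 443/0.697 = 636 > K2 = 125; K2/α21 = 125/0.473 = 264 < K1 = 443.
Since the inequalities point opposite ways, species 1 can invade but species 2 cannot.

species 1 excludes species 2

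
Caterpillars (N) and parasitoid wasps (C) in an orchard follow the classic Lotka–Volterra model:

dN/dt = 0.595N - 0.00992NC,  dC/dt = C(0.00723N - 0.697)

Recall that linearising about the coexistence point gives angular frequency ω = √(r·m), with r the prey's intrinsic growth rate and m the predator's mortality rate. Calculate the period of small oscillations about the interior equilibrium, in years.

T ≈ 9.76 years

Here r = 0.595 and m = 0.697, so r·m = 0.415.
ω = √0.415 = 0.644 per year, hence T = 2π/ω ≈ 9.76 years.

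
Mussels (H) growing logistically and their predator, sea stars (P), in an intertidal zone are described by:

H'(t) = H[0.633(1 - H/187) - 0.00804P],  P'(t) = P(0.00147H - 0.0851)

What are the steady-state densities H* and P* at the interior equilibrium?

H* ≈ 57.9, P* ≈ 54.4

From dP/dt = 0 with P > 0: 0.00147H* = 0.0851, so H* = 57.9.
Substitute into dH/dt = 0: 0.633(1 - 57.9/187) = 0.00804P*.
The bracket is 0.69, giving P* = 0.437/0.00804 = 54.4.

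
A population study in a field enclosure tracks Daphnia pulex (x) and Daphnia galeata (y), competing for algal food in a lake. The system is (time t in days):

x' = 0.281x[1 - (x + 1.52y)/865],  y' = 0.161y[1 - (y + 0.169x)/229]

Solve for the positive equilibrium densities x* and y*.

x* ≈ 696, y* ≈ 111

Setting both brackets to zero gives the nullclines x + 1.52y = 865 and 0.169x + y = 229.
Substituting y = 229 - 0.169x into the first: x(1 - 1.52·0.169) = 865 - 1.52·229.
So x* = 517/0.743 = 696, and then y* = 229 - 0.169·696 = 111.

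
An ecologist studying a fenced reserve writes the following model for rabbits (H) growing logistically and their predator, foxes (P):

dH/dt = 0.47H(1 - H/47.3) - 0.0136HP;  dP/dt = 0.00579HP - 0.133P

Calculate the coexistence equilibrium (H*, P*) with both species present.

From dP/dt = 0 with P > 0: 0.00579H* = 0.133, so H* = 23.
Substitute into dH/dt = 0: 0.47(1 - 23/47.3) = 0.0136P*.
The bracket is 0.514, giving P* = 0.242/0.0136 = 17.8.

H* ≈ 23, P* ≈ 17.8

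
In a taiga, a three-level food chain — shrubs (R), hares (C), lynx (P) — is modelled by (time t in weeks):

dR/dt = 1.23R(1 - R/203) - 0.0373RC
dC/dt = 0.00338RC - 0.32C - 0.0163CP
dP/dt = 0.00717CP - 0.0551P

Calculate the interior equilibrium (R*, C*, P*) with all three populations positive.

R* ≈ 156, C* ≈ 7.68, P* ≈ 12.7

From dP/dt = 0: 0.00717C* = 0.0551, so C* = 7.68.
From dR/dt = 0: 1.23(1 - R*/203) = 0.0373·7.68, giving R* = 203·(1 - 0.233) = 156.
From dC/dt = 0: 0.00338·156 - 0.32 = 0.0163P*, so P* = 0.206/0.0163 = 12.7.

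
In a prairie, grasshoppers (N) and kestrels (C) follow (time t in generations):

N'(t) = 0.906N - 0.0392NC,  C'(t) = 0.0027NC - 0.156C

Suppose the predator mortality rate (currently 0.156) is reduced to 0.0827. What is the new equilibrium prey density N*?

N* ≈ 30.6

At the interior fixed point, setting dC/dt = 0 with C > 0 fixes N* = (predator death rate)/(NC coefficient) — independent of the other coefficients.
With the change, N* = 0.0827/0.0027 = 30.6; it falls from 57.8.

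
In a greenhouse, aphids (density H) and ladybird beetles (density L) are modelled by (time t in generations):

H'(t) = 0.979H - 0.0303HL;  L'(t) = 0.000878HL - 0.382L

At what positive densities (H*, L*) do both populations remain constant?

H* ≈ 435, L* ≈ 32.3

Set dL/dt = 0 with L > 0: 0.000878H - 0.382 = 0, so H* = 0.382/0.000878 = 435.
Set dH/dt = 0 with H > 0: 0.979 - 0.0303L = 0, so L* = 0.979/0.0303 = 32.3.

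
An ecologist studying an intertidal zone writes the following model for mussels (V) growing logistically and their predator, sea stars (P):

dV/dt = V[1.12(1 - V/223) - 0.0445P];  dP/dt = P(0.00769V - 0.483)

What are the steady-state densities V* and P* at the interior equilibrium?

V* ≈ 62.8, P* ≈ 18.1

From dP/dt = 0 with P > 0: 0.00769V* = 0.483, so V* = 62.8.
Substitute into dV/dt = 0: 1.12(1 - 62.8/223) = 0.0445P*.
The bracket is 0.718, giving P* = 0.805/0.0445 = 18.1.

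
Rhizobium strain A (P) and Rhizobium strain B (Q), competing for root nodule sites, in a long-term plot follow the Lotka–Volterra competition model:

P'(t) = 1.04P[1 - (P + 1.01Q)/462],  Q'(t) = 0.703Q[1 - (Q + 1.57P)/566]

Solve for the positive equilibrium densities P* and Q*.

P* ≈ 187, Q* ≈ 272

Setting both brackets to zero gives the nullclines P + 1.01Q = 462 and 1.57P + Q = 566.
Substituting Q = 566 - 1.57P into the first: P(1 - 1.01·1.57) = 462 - 1.01·566.
So P* = -110/-0.586 = 187, and then Q* = 566 - 1.57·187 = 272.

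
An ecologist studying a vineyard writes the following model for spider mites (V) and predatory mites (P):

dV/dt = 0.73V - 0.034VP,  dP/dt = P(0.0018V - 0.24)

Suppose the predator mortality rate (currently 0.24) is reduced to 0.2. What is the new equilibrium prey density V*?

At the interior fixed point, setting dP/dt = 0 with P > 0 fixes V* = (predator death rate)/(VP coefficient) — independent of the other coefficients.
With the change, V* = 0.2/0.0018 = 111; it falls from 133.

V* ≈ 111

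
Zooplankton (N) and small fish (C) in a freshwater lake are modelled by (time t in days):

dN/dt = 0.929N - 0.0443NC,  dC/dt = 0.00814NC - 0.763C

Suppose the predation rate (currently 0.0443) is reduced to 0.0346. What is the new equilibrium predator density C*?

At the interior fixed point, setting dN/dt = 0 with N > 0 fixes C* = (prey growth rate)/(NC coefficient) — independent of the other coefficients.
With the change, C* = 0.929/0.0346 = 26.8; it rises from 21.

C* ≈ 26.8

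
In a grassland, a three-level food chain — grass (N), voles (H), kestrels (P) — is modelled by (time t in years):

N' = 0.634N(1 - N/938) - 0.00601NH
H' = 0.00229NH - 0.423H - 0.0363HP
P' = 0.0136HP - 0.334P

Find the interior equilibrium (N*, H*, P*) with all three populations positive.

From dP/dt = 0: 0.0136H* = 0.334, so H* = 24.6.
From dN/dt = 0: 0.634(1 - N*/938) = 0.00601·24.6, giving N* = 938·(1 - 0.233) = 720.
From dH/dt = 0: 0.00229·720 - 0.423 = 0.0363P*, so P* = 1.22/0.0363 = 33.7.

N* ≈ 720, H* ≈ 24.6, P* ≈ 33.7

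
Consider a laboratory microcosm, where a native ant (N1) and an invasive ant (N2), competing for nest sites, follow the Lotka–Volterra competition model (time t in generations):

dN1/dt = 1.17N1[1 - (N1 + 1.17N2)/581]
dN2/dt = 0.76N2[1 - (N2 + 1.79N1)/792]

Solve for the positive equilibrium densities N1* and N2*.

Setting both brackets to zero gives the nullclines N1 + 1.17N2 = 581 and 1.79N1 + N2 = 792.
Substituting N2 = 792 - 1.79N1 into the first: N1(1 - 1.17·1.79) = 581 - 1.17·792.
So N1* = -346/-1.09 = 316, and then N2* = 792 - 1.79·316 = 227.

N1* ≈ 316, N2* ≈ 227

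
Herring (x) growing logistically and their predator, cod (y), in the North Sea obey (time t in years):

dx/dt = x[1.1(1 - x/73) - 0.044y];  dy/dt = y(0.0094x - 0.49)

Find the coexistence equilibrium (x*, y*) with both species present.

x* ≈ 52.1, y* ≈ 7.15

From dy/dt = 0 with y > 0: 0.0094x* = 0.49, so x* = 52.1.
Substitute into dx/dt = 0: 1.1(1 - 52.1/73) = 0.044y*.
The bracket is 0.286, giving y* = 0.315/0.044 = 7.15.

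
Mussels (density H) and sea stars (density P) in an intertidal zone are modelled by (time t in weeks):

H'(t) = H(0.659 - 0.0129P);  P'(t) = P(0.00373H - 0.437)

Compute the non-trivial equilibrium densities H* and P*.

H* ≈ 117, P* ≈ 51.1

Set dP/dt = 0 with P > 0: 0.00373H - 0.437 = 0, so H* = 0.437/0.00373 = 117.
Set dH/dt = 0 with H > 0: 0.659 - 0.0129P = 0, so P* = 0.659/0.0129 = 51.1.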